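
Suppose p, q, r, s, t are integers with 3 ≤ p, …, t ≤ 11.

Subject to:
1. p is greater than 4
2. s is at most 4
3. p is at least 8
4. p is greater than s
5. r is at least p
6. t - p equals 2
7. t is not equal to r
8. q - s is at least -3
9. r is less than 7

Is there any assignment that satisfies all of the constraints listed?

Unsatisfiable

From constraints 3 and 5: r ≥ p and p ≥ 8, so r ≥ 8. From constraint 9: r ≤ 6. But 6 < 8, so no value of r works.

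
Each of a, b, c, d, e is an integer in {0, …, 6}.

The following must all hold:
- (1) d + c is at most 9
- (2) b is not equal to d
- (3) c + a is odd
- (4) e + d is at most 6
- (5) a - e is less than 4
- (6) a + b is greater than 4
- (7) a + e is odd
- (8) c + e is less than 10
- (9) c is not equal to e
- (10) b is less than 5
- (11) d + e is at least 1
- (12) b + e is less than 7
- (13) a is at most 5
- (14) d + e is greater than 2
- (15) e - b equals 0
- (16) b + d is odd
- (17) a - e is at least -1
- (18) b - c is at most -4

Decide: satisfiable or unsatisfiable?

Satisfiable

Setting (a, b, c, d, e) = (3, 2, 6, 1, 2) satisfies everything: constraint 1: d + c = 7; constraint 4: e + d = 3; constraint 5: a - e = 1, and the others follow.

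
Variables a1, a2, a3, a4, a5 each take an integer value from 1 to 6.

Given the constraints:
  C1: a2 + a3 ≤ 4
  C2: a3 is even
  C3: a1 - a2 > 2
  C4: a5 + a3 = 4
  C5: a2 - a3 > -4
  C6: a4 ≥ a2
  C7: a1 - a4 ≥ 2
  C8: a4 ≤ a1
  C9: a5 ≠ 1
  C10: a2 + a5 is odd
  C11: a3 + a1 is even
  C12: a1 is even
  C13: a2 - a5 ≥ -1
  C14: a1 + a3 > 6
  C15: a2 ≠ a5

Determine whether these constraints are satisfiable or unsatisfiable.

Try a1 = 6, a2 = 1, a3 = 2, a4 = 2, a5 = 2.
Check constraint 1: a2 + a3 = 3; constraint 3: a1 - a2 = 5. The remaining constraints are straightforward to verify.

Satisfiable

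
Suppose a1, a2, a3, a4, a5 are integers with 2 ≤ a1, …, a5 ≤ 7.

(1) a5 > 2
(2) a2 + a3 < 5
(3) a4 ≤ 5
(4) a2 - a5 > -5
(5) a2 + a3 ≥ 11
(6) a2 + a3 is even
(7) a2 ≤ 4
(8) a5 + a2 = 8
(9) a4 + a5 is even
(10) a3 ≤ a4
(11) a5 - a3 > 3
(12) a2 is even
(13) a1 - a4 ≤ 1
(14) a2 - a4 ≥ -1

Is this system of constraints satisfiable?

From constraint 7: a2 ≤ 4. From constraints 3 and 10: a3 ≤ a4 ≤ 5. Hence a2 + a3 ≤ 9. But constraint 5 requires a2 + a3 ≥ 11, and 11 > 9. Contradiction.

Unsatisfiable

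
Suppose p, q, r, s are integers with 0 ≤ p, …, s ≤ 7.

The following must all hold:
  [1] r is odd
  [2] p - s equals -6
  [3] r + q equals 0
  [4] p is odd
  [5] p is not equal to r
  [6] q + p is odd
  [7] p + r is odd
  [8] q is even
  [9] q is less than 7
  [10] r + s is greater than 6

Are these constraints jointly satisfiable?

Unsatisfiable

Constraint 4 makes p odd and constraint 1 makes r odd, so p + r must be even. Constraint 7 says p + r is odd — contradiction.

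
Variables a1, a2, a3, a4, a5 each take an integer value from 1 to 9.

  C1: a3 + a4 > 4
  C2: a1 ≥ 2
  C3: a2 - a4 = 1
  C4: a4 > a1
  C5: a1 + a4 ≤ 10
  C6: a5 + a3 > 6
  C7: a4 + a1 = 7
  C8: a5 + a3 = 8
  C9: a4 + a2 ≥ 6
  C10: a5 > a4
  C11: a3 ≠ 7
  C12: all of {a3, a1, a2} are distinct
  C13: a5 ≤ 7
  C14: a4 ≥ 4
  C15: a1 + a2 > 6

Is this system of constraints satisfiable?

Setting (a1, a2, a3, a4, a5) = (3, 5, 2, 4, 6) satisfies everything: constraint 1: a3 + a4 = 6; constraint 3: a2 - a4 = 1, and the others follow.

Satisfiable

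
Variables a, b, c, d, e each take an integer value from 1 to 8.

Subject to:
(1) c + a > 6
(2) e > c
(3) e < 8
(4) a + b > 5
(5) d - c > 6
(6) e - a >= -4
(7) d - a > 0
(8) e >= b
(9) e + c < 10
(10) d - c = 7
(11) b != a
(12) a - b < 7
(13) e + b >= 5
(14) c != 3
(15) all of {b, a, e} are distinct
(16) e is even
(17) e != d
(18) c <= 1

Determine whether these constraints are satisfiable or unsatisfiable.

Take a = 7, b = 1, c = 1, d = 8, e = 6. Then constraint 1: c + a = 8; constraint 4: a + b = 8; constraint 5: d - c = 7, and every other listed constraint is also met.

Satisfiable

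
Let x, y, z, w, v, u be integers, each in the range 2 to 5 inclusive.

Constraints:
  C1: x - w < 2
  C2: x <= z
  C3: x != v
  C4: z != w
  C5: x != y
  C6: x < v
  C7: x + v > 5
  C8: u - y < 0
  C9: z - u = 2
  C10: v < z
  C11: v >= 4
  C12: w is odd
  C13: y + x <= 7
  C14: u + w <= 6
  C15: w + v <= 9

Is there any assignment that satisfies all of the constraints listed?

Satisfiable

Try x = 2, y = 4, z = 5, w = 3, v = 4, u = 3.
Check constraint 1: x - w = -1; constraint 7: x + v = 6; constraint 8: u - y = -1. The remaining constraints are straightforward to verify.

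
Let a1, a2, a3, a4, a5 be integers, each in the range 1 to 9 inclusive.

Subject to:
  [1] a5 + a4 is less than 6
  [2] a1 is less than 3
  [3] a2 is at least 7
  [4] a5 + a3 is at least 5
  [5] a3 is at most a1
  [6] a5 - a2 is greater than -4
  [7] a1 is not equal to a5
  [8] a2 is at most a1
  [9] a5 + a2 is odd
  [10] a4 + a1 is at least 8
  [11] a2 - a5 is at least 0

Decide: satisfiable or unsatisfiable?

Unsatisfiable

From constraints 3 and 8: a1 ≥ a2 and a2 ≥ 7, so a1 ≥ 7. From constraint 2: a1 ≤ 2. But 2 < 7, so no value of a1 works.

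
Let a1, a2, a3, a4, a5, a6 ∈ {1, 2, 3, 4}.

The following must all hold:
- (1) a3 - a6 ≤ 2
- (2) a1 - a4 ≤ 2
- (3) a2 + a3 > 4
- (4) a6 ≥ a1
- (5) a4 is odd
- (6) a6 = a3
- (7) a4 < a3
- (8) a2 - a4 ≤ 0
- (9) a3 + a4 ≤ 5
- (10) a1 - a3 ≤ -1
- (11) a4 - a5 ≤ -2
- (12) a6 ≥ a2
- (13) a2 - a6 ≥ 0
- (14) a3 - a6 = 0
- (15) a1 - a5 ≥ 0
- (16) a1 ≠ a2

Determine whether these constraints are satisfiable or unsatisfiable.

Constraints 1, 8, 10, 11, 13, and 15 give a3 − a1 ≥ 1, a1 − a5 ≥ 0, a5 − a4 ≥ 2, a4 − a2 ≥ 0, a2 − a6 ≥ 0, a6 − a3 ≥ -2.
Adding all 6 inequalities: the left sides telescope to 0, and the right sides sum to 1 + 0 + 2 + 0 + 0 + (-2) = 1. So 0 ≥ 1, which is false.

Unsatisfiable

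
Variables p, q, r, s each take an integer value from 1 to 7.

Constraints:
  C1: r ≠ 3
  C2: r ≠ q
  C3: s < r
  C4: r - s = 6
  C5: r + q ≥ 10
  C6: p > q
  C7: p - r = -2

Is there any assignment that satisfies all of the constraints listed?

Satisfiable

Take p = 5, q = 3, r = 7, s = 1. Then constraint 4: r - s = 6; constraint 5: r + q = 10; constraint 7: p - r = -2, and every other listed constraint is also met.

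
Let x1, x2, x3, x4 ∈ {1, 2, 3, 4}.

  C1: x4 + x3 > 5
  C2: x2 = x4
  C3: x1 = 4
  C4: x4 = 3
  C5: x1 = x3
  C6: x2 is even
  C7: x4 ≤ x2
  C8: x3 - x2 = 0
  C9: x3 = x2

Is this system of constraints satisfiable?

Unsatisfiable

Constraint 3 fixes x1 = 4 and constraint 4 fixes x4 = 3. Constraints 2, 5, and 9 give x1 = x3 = x2 = x4, so x1 = x4. But 4 ≠ 3 — contradiction.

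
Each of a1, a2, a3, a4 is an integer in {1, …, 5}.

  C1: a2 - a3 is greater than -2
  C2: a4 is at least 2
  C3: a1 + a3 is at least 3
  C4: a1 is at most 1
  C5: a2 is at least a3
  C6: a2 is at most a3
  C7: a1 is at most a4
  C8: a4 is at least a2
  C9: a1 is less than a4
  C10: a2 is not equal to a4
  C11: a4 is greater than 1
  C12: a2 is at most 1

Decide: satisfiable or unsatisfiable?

From constraint 4: a1 ≤ 1. From constraints 5 and 12: a3 ≤ a2 ≤ 1. Hence a1 + a3 ≤ 2. But constraint 3 requires a1 + a3 ≥ 3, and 3 > 2. Contradiction.

Unsatisfiable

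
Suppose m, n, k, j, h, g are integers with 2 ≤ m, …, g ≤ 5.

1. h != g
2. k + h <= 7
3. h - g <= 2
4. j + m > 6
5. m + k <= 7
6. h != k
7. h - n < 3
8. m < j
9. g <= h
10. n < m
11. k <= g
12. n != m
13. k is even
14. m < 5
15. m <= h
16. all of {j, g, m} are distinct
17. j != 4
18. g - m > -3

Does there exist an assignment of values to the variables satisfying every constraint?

Satisfiable

The assignment m = 4, n = 3, k = 2, j = 5, h = 5, g = 3 works:
  constraint 2 holds since k + h = 7.
  constraint 3 holds since h - g = 2.
  constraint 4 holds since j + m = 9.
The rest check out directly.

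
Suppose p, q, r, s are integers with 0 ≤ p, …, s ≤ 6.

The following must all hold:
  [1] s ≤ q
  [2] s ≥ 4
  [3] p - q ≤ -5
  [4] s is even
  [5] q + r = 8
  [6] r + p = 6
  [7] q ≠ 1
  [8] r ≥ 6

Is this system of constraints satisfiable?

From constraints 1 and 2: q ≥ s ≥ 4. From constraint 8: r ≥ 6. Hence q + r ≥ 10. But constraint 5 requires q + r = 8, and 8 < 10. Contradiction.

Unsatisfiable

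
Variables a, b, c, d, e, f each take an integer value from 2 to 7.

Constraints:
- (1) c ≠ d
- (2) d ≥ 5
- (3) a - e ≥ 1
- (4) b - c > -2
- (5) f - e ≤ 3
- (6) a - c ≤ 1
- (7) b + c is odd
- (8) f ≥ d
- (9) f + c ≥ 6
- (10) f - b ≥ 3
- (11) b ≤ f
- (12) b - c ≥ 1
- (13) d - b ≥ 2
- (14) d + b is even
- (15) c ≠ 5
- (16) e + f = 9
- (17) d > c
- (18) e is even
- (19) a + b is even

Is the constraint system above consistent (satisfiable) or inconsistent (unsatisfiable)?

Unsatisfiable

Constraints 3, 5, 6, 10, and 12 give e − f ≥ -3, f − b ≥ 3, b − c ≥ 1, c − a ≥ -1, a − e ≥ 1.
Adding all 5 inequalities: the left sides telescope to 0, and the right sides sum to (-3) + 3 + 1 + (-1) + 1 = 1. So 0 ≥ 1, which is false.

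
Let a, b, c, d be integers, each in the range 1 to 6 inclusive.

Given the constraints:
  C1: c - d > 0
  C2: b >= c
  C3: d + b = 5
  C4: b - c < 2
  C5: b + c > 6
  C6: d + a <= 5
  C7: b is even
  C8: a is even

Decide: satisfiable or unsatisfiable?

Take a = 4, b = 4, c = 3, d = 1. Then constraint 1: c - d = 2; constraint 3: d + b = 5, and every other listed constraint is also met.

Satisfiable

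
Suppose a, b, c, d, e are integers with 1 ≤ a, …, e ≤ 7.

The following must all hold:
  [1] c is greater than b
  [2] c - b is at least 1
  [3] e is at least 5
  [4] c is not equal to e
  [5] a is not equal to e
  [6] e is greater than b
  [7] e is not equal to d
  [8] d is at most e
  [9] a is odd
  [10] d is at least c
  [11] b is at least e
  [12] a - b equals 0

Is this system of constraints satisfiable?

Constraints 1, 8, 10, and 11 give c ≤ d, d ≤ e, e ≤ b, b < c. Chaining: c ≤ d ≤ e ≤ b < c, which forces c < c — impossible.

Unsatisfiable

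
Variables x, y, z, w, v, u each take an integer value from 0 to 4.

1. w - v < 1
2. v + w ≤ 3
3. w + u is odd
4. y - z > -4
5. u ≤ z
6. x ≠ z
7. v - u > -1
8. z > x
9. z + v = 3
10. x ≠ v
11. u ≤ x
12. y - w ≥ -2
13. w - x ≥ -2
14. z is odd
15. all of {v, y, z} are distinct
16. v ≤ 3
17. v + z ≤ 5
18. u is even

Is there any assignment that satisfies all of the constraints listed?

One satisfying assignment is x = 0, y = 0, z = 1, w = 1, v = 2, u = 0.
For the less obvious constraints — constraint 1: w - v = -1; constraint 2: v + w = 3; constraint 4: y - z = -1 — and the others hold by inspection.

Satisfiable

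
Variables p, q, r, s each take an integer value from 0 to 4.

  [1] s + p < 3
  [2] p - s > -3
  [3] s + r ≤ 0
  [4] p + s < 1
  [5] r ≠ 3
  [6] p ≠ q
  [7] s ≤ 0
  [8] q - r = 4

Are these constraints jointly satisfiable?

Satisfiable

Setting (p, q, r, s) = (0, 4, 0, 0) satisfies everything: constraint 1: s + p = 0; constraint 2: p - s = 0; constraint 3: s + r = 0, and the others follow.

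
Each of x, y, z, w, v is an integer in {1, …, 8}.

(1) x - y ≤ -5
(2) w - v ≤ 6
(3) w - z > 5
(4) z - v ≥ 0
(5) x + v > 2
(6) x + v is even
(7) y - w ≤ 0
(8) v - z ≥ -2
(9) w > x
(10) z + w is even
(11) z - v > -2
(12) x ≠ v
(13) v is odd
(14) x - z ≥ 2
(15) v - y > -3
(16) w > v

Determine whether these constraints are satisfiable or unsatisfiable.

Constraints 1, 2, 4, 7, and 14 give w − y ≥ 0, y − x ≥ 5, x − z ≥ 2, z − v ≥ 0, v − w ≥ -6.
Adding all 5 inequalities: the left sides telescope to 0, and the right sides sum to 0 + 5 + 2 + 0 + (-6) = 1. So 0 ≥ 1, which is false.

Unsatisfiable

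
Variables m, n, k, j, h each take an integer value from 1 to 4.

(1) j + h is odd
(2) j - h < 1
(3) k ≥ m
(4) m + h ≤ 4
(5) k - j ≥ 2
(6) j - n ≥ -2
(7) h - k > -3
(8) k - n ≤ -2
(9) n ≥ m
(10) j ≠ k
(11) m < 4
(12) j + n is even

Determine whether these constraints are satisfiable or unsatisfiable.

Unsatisfiable

Constraints 5, 6, and 8 give k − j ≥ 2, j − n ≥ -2, n − k ≥ 2.
Adding all 3 inequalities: the left sides telescope to 0, and the right sides sum to 2 + (-2) + 2 = 2. So 0 ≥ 2, which is false.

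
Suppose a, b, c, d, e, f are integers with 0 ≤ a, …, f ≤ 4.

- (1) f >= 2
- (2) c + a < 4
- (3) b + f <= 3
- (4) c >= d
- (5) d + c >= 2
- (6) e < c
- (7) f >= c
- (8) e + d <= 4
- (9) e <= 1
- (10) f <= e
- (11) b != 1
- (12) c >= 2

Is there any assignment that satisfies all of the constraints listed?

Unsatisfiable

From constraints 7 and 12: f ≥ c and c ≥ 2, so f ≥ 2. From constraints 9 and 10: f ≤ e and e ≤ 1, so f ≤ 1. But 1 < 2, so no value of f works.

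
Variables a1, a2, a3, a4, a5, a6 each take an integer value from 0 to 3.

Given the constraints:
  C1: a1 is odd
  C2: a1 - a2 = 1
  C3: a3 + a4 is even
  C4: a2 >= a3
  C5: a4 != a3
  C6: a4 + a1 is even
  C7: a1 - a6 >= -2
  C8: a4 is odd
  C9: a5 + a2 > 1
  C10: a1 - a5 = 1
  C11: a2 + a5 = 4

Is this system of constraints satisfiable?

Take a1 = 3, a2 = 2, a3 = 1, a4 = 3, a5 = 2, a6 = 3. Then constraint 2: a1 - a2 = 1; constraint 7: a1 - a6 = 0; constraint 9: a5 + a2 = 4, and every other listed constraint is also met.

Satisfiable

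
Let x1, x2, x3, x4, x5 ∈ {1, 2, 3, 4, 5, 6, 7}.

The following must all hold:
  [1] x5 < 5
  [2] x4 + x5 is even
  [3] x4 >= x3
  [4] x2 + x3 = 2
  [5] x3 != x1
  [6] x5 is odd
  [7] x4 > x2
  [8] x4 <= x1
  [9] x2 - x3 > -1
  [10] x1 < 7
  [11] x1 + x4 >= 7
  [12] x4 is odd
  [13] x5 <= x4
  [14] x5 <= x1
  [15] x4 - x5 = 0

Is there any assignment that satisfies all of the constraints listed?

Take x1 = 4, x2 = 1, x3 = 1, x4 = 3, x5 = 3. Then constraint 4: x2 + x3 = 2; constraint 9: x2 - x3 = 0; constraint 11: x1 + x4 = 7, and every other listed constraint is also met.

Satisfiable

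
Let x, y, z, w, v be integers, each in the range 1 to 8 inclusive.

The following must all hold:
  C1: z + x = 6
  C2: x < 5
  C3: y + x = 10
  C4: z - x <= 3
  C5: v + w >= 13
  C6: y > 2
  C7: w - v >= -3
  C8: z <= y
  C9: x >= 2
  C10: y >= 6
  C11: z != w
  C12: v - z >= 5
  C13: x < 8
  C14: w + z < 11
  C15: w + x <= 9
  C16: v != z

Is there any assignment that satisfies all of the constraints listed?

Satisfiable

One satisfying assignment is x = 3, y = 7, z = 3, w = 6, v = 8.
For the less obvious constraints — constraint 1: z + x = 6; constraint 3: y + x = 10 — and the others hold by inspection.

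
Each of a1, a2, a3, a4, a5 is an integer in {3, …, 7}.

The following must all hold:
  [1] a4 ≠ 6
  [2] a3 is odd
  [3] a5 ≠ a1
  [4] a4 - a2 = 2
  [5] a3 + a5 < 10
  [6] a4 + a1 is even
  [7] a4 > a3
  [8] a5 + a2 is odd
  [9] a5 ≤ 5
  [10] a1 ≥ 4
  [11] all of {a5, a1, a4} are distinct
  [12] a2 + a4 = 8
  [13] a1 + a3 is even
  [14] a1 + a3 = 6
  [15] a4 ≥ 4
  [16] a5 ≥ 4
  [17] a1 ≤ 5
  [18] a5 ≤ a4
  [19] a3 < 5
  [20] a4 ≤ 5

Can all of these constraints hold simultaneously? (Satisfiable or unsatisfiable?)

Constraints 9, 10, 15, 16, 17, and 20 confine each of a5, a1, a4 to the 2 values {4, 5}.
Constraint 11 requires all 3 of them to be distinct, but only 2 values are available — impossible by the pigeonhole principle.

Unsatisfiable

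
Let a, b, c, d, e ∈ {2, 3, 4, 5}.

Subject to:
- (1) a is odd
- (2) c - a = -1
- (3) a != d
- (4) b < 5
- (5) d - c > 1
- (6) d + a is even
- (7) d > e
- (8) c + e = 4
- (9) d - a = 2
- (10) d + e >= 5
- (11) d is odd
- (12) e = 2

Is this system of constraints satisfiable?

Setting (a, b, c, d, e) = (3, 3, 2, 5, 2) satisfies everything: constraint 2: c - a = -1; constraint 5: d - c = 3, and the others follow.

Satisfiable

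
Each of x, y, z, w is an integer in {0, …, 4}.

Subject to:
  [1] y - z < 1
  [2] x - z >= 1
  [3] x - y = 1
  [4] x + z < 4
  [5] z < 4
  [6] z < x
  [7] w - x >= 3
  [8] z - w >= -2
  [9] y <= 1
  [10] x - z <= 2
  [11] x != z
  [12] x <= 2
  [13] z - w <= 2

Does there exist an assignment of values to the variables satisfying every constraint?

Constraints 2, 7, and 8 give w − x ≥ 3, x − z ≥ 1, z − w ≥ -2.
Adding all 3 inequalities: the left sides telescope to 0, and the right sides sum to 3 + 1 + (-2) = 2. So 0 ≥ 2, which is false.

Unsatisfiable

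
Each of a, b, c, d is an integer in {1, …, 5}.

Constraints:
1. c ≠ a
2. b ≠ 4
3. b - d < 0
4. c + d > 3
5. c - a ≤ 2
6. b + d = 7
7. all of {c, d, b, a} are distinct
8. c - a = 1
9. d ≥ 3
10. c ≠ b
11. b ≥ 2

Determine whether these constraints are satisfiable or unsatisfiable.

Satisfiable

Try a = 1, b = 3, c = 2, d = 4.
Check constraint 3: b - d = -1; constraint 4: c + d = 6; constraint 5: c - a = 1. The remaining constraints are straightforward to verify.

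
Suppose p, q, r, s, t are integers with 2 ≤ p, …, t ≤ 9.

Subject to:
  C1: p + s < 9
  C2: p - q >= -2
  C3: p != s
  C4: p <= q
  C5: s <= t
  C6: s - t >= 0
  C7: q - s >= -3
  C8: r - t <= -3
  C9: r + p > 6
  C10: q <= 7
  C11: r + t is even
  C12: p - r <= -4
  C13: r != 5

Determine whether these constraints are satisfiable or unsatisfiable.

Unsatisfiable

Constraints 2, 6, 7, 8, and 12 give s − t ≥ 0, t − r ≥ 3, r − p ≥ 4, p − q ≥ -2, q − s ≥ -3.
Adding all 5 inequalities: the left sides telescope to 0, and the right sides sum to 0 + 3 + 4 + (-2) + (-3) = 2. So 0 ≥ 2, which is false.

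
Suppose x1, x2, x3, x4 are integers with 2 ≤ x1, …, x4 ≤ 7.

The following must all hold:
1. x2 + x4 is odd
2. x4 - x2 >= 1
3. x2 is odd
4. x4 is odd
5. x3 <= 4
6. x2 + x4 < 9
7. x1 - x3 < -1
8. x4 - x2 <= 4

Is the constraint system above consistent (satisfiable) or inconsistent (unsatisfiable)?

Constraint 3 makes x2 odd and constraint 4 makes x4 odd, so x2 + x4 must be even. Constraint 1 says x2 + x4 is odd — contradiction.

Unsatisfiable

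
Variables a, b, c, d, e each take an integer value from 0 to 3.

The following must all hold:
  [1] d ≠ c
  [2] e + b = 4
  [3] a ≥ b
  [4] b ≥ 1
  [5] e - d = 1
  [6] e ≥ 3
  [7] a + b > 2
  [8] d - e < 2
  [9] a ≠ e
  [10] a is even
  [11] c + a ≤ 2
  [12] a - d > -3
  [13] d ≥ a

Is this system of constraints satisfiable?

Satisfiable

One satisfying assignment is a = 2, b = 1, c = 0, d = 2, e = 3.
For the less obvious constraints — constraint 2: e + b = 4; constraint 5: e - d = 1; constraint 7: a + b = 3 — and the others hold by inspection.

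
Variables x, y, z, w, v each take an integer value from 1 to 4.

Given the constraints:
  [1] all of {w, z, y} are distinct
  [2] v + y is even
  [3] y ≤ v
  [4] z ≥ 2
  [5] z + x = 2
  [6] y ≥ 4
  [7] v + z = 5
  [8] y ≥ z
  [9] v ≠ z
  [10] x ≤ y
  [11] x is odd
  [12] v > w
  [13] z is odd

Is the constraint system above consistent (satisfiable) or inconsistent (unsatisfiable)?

Unsatisfiable

From constraints 3 and 6: v ≥ y ≥ 4. From constraint 4: z ≥ 2. Hence v + z ≥ 6. But constraint 7 requires v + z = 5, and 5 < 6. Contradiction.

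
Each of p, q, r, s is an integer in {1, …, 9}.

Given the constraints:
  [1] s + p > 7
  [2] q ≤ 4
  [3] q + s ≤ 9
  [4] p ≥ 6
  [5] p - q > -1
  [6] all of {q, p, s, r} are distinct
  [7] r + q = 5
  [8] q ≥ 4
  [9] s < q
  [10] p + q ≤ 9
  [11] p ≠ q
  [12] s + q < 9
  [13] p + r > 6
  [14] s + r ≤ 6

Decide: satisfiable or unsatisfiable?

From constraint 4: p ≥ 6. From constraint 8: q ≥ 4. Hence p + q ≥ 10. But constraint 10 requires p + q ≤ 9, and 9 < 10. Contradiction.

Unsatisfiable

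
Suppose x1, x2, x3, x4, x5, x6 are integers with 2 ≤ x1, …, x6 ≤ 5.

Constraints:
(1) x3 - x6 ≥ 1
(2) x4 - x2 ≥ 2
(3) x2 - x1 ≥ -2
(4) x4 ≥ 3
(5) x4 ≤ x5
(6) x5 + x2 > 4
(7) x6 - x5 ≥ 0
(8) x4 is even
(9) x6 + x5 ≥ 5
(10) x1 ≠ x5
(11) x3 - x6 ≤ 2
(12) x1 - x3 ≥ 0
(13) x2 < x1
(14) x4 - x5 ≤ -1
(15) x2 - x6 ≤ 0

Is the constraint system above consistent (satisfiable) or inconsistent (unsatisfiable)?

Unsatisfiable

Constraints 1, 2, 3, 7, 12, and 14 give x2 − x1 ≥ -2, x1 − x3 ≥ 0, x3 − x6 ≥ 1, x6 − x5 ≥ 0, x5 − x4 ≥ 1, x4 − x2 ≥ 2.
Adding all 6 inequalities: the left sides telescope to 0, and the right sides sum to (-2) + 0 + 1 + 0 + 1 + 2 = 2. So 0 ≥ 2, which is false.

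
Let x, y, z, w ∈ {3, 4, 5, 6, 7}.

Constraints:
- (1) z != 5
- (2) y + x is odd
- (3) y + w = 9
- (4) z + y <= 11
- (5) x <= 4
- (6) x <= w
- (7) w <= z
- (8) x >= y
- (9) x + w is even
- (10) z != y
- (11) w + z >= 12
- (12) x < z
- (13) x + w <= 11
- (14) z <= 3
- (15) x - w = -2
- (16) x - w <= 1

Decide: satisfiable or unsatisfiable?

Unsatisfiable

From constraints 5 and 8: y ≤ x ≤ 4. From constraints 7 and 14: w ≤ z ≤ 3. Hence y + w ≤ 7. But constraint 3 requires y + w = 9, and 9 > 7. Contradiction.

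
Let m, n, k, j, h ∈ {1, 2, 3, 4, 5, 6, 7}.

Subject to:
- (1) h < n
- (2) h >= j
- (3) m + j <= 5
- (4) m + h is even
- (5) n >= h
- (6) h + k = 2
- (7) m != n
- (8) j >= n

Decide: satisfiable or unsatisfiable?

Constraints 1, 2, and 8 give j ≤ h, h < n, n ≤ j. Chaining: j ≤ h < n ≤ j, which forces j < j — impossible.

Unsatisfiable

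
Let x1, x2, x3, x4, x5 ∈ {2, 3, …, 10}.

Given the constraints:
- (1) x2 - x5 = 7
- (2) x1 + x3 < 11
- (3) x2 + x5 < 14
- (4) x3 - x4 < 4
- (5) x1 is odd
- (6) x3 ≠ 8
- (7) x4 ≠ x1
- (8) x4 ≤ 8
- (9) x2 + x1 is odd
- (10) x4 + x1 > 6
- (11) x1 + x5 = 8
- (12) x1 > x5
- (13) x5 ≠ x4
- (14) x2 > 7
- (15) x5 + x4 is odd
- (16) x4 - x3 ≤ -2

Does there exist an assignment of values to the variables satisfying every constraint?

One satisfying assignment is x1 = 5, x2 = 10, x3 = 4, x4 = 2, x5 = 3.
For the less obvious constraints — constraint 1: x2 - x5 = 7; constraint 2: x1 + x3 = 9; constraint 3: x2 + x5 = 13 — and the others hold by inspection.

Satisfiable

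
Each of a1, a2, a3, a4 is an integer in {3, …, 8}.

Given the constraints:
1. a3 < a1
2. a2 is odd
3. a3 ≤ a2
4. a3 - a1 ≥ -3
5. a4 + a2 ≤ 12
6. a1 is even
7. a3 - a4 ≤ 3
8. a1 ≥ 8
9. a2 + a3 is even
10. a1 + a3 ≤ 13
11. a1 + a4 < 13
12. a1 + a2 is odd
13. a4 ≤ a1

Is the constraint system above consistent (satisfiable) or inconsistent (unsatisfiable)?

Setting (a1, a2, a3, a4) = (8, 5, 5, 4) satisfies everything: constraint 4: a3 - a1 = -3; constraint 5: a4 + a2 = 9, and the others follow.

Satisfiable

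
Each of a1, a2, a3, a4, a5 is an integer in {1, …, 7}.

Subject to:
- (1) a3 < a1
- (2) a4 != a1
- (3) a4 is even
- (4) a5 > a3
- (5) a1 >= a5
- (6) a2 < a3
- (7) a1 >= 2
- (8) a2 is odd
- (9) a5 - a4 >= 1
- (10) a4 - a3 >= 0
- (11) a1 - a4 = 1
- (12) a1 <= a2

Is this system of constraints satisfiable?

Unsatisfiable

Constraints 4, 5, 6, and 12 give a2 < a3, a3 < a5, a5 ≤ a1, a1 ≤ a2. Chaining: a2 < a3 < a5 ≤ a1 ≤ a2, which forces a2 < a2 — impossible.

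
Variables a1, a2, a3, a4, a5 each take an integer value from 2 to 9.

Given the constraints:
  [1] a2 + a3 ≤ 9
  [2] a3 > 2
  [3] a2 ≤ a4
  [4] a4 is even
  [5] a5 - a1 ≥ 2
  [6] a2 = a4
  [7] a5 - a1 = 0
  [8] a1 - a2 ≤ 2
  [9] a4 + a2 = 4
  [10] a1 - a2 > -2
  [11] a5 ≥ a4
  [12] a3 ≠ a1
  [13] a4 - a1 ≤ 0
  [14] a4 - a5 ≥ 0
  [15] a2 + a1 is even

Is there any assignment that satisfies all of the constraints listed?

Unsatisfiable

Constraints 5, 13, and 14 give a5 − a1 ≥ 2, a1 − a4 ≥ 0, a4 − a5 ≥ 0.
Adding all 3 inequalities: the left sides telescope to 0, and the right sides sum to 2 + 0 + 0 = 2. So 0 ≥ 2, which is false.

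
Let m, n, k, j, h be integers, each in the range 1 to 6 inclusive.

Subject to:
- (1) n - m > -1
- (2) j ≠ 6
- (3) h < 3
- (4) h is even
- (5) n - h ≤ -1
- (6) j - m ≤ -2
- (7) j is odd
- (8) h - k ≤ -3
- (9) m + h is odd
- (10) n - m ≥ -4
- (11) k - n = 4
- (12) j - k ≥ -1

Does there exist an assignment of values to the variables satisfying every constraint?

Unsatisfiable

Constraints 5, 6, 8, 10, and 12 give m − j ≥ 2, j − k ≥ -1, k − h ≥ 3, h − n ≥ 1, n − m ≥ -4.
Adding all 5 inequalities: the left sides telescope to 0, and the right sides sum to 2 + (-1) + 3 + 1 + (-4) = 1. So 0 ≥ 1, which is false.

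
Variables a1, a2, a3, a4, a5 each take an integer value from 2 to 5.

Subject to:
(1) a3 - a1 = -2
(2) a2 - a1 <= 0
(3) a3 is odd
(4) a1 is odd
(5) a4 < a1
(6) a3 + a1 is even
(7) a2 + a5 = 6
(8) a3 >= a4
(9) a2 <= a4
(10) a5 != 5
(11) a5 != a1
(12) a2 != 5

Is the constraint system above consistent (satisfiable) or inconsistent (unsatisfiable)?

The assignment a1 = 5, a2 = 2, a3 = 3, a4 = 2, a5 = 4 works:
  constraint 1 holds since a3 - a1 = -2.
  constraint 2 holds since a2 - a1 = -3.
  constraint 7 holds since a2 + a5 = 6.
The rest check out directly.

Satisfiable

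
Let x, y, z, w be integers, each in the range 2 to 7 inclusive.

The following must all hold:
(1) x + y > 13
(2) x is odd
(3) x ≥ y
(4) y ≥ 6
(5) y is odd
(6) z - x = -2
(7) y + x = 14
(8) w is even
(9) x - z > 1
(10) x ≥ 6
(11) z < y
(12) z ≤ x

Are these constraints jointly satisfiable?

Satisfiable

Setting (x, y, z, w) = (7, 7, 5, 2) satisfies everything: constraint 1: x + y = 14; constraint 6: z - x = -2, and the others follow.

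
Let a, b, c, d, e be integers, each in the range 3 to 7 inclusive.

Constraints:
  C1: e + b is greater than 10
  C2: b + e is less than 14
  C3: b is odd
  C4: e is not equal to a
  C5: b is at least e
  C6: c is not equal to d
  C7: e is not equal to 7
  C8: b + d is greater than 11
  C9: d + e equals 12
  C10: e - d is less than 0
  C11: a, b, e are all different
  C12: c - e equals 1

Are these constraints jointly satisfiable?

Setting (a, b, c, d, e) = (6, 7, 6, 7, 5) satisfies everything: constraint 1: e + b = 12; constraint 2: b + e = 12, and the others follow.

Satisfiable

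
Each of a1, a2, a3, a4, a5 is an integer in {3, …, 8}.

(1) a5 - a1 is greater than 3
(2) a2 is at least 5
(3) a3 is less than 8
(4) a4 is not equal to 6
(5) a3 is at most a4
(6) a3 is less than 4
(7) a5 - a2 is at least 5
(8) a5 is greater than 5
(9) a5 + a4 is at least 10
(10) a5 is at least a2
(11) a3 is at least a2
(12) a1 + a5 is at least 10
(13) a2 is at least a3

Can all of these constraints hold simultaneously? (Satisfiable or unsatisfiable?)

Unsatisfiable

From constraints 2 and 11: a3 ≥ a2 and a2 ≥ 5, so a3 ≥ 5. From constraint 6: a3 ≤ 3. But 3 < 5, so no value of a3 works.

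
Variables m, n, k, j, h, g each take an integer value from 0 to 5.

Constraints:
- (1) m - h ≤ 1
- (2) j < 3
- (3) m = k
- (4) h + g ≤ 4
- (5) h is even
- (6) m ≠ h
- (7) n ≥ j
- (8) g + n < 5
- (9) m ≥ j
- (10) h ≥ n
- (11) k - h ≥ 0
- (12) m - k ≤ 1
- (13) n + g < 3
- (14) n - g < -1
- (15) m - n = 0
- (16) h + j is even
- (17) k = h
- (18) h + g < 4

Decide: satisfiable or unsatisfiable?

From constraints 3 and 17, m = k = h, so m = h. But constraint 6 says m ≠ h. Contradiction.

Unsatisfiable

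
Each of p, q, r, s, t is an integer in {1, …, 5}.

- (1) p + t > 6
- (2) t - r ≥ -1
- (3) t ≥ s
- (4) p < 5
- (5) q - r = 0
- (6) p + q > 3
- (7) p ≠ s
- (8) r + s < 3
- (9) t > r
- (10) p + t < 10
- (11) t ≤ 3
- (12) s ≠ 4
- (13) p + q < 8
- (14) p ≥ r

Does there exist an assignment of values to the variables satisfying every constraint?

Setting (p, q, r, s, t) = (4, 1, 1, 1, 3) satisfies everything: constraint 1: p + t = 7; constraint 2: t - r = 2; constraint 5: q - r = 0, and the others follow.

Satisfiable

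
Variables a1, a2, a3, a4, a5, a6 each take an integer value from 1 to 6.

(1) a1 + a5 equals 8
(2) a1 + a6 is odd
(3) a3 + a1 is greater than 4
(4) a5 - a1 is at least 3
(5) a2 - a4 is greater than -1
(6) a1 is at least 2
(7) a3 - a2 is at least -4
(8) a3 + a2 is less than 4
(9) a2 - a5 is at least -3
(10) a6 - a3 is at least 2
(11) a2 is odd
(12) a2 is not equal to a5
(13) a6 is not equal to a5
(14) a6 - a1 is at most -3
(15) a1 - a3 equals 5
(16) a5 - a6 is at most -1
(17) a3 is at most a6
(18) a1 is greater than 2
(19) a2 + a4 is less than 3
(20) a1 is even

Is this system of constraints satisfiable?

Constraints 4, 7, 9, 10, and 14 give a6 − a3 ≥ 2, a3 − a2 ≥ -4, a2 − a5 ≥ -3, a5 − a1 ≥ 3, a1 − a6 ≥ 3.
Adding all 5 inequalities: the left sides telescope to 0, and the right sides sum to 2 + (-4) + (-3) + 3 + 3 = 1. So 0 ≥ 1, which is false.

Unsatisfiable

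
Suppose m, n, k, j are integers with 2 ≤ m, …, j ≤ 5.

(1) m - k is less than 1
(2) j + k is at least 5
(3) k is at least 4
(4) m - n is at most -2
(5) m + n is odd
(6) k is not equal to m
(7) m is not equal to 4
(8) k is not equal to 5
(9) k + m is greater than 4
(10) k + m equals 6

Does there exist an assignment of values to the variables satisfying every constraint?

Satisfiable

Take m = 2, n = 5, k = 4, j = 2. Then constraint 1: m - k = -2; constraint 2: j + k = 6, and every other listed constraint is also met.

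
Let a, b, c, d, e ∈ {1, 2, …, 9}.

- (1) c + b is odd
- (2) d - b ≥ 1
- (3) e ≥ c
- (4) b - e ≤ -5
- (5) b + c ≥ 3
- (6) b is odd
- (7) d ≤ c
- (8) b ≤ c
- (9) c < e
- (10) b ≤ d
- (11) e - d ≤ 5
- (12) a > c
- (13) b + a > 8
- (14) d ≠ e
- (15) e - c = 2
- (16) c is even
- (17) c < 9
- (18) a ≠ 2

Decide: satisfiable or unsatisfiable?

Try a = 8, b = 1, c = 4, d = 4, e = 6.
Check constraint 2: d - b = 3; constraint 4: b - e = -5. The remaining constraints are straightforward to verify.

Satisfiable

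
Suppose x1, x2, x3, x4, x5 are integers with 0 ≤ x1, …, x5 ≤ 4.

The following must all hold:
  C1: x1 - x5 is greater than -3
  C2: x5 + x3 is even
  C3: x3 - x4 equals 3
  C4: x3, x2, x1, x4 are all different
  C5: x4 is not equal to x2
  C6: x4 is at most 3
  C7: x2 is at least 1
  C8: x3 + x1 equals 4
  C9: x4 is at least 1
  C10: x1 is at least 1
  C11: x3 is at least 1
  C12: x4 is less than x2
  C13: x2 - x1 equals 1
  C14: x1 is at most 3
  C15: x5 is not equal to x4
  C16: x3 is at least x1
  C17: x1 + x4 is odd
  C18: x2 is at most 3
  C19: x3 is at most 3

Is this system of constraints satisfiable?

Constraints 6, 7, 9, 10, 11, 14, 18, and 19 confine each of x3, x2, x1, x4 to the 3 values {1, …, 3}.
Constraint 4 requires all 4 of them to be distinct, but only 3 values are available — impossible by the pigeonhole principle.

Unsatisfiable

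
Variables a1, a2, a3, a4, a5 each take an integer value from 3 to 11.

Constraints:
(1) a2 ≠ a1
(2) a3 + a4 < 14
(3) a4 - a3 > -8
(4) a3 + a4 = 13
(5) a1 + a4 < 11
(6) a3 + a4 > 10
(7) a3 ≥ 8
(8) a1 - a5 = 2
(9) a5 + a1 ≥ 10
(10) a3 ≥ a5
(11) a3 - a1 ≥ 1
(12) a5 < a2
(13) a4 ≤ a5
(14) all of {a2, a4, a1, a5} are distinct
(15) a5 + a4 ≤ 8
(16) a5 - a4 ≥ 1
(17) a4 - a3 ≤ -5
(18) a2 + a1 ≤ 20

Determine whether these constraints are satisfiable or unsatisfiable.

One satisfying assignment is a1 = 7, a2 = 10, a3 = 10, a4 = 3, a5 = 5.
For the less obvious constraints — constraint 2: a3 + a4 = 13; constraint 3: a4 - a3 = -7; constraint 4: a3 + a4 = 13 — and the others hold by inspection.

Satisfiable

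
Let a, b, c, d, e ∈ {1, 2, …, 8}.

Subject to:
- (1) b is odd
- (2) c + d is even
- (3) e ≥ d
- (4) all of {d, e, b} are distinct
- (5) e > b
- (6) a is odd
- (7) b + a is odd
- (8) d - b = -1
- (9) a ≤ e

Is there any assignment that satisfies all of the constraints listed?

Unsatisfiable

Constraint 1 makes b odd and constraint 6 makes a odd, so b + a must be even. Constraint 7 says b + a is odd — contradiction.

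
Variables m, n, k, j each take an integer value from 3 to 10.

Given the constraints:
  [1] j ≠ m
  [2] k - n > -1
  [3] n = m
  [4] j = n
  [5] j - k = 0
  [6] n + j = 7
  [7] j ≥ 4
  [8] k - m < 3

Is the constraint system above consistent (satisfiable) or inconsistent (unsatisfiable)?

From constraints 3 and 4, j = n = m, so j = m. But constraint 1 says j ≠ m. Contradiction.

Unsatisfiable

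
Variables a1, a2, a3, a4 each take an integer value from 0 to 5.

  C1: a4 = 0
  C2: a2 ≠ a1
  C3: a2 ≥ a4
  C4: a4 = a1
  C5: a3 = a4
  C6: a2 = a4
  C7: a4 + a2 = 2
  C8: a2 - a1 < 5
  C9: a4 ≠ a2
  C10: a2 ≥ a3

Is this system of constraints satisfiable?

Unsatisfiable

From constraints 4 and 6, a2 = a4 = a1, so a2 = a1. But constraint 2 says a2 ≠ a1. Contradiction.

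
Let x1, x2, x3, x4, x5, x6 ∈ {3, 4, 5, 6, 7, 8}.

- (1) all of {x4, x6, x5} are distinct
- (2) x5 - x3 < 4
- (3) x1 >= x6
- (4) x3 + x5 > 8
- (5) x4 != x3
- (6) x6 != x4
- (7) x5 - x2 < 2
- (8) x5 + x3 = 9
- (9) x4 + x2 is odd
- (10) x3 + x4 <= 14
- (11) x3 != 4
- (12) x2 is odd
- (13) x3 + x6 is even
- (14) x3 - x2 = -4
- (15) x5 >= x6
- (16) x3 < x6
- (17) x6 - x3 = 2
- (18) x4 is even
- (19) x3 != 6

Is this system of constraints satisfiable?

Setting (x1, x2, x3, x4, x5, x6) = (6, 7, 3, 8, 6, 5) satisfies everything: constraint 2: x5 - x3 = 3; constraint 4: x3 + x5 = 9; constraint 7: x5 - x2 = -1, and the others follow.

Satisfiable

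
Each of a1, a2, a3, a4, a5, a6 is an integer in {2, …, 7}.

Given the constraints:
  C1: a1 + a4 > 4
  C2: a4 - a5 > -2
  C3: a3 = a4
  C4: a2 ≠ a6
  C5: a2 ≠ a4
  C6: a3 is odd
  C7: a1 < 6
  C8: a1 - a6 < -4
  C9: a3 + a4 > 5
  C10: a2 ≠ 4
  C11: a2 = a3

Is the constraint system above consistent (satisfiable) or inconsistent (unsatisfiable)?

Unsatisfiable

From constraints 3 and 11, a2 = a3 = a4, so a2 = a4. But constraint 5 says a2 ≠ a4. Contradiction.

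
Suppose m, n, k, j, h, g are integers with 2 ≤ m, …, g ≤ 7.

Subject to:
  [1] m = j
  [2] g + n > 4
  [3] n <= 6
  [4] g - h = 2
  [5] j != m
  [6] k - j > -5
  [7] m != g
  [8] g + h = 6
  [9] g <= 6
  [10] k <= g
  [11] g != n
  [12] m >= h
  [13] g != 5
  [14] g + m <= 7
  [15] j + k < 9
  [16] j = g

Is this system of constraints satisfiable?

From constraints 1 and 16, m = j = g, so m = g. But constraint 7 says m ≠ g. Contradiction.

Unsatisfiable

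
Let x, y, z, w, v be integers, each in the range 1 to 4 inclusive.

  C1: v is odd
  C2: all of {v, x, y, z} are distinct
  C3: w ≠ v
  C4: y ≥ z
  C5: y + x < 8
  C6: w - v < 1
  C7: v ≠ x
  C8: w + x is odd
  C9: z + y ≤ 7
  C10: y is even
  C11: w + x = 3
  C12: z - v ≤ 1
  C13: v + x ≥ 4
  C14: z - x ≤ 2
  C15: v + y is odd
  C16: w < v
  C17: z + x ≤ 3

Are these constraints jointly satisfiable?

Satisfiable

Setting (x, y, z, w, v) = (2, 4, 1, 1, 3) satisfies everything: constraint 5: y + x = 6; constraint 6: w - v = -2; constraint 9: z + y = 5, and the others follow.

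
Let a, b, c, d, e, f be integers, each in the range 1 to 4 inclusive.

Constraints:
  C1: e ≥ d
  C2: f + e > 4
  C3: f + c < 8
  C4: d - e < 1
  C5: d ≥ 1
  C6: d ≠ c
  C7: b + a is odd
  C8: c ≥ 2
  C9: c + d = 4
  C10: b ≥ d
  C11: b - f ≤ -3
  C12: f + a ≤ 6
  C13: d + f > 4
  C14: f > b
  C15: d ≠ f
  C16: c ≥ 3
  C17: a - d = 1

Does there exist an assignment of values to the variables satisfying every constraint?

One satisfying assignment is a = 2, b = 1, c = 3, d = 1, e = 1, f = 4.
For the less obvious constraints — constraint 2: f + e = 5; constraint 3: f + c = 7 — and the others hold by inspection.

Satisfiable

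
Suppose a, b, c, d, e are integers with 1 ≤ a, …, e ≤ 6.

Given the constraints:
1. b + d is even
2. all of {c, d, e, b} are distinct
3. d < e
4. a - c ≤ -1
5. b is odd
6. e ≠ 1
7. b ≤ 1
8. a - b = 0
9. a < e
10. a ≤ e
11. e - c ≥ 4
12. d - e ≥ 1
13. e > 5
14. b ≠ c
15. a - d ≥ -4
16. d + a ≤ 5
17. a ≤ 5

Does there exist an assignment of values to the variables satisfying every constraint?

Unsatisfiable

Constraints 4, 11, 12, and 15 give c − a ≥ 1, a − d ≥ -4, d − e ≥ 1, e − c ≥ 4.
Adding all 4 inequalities: the left sides telescope to 0, and the right sides sum to 1 + (-4) + 1 + 4 = 2. So 0 ≥ 2, which is false.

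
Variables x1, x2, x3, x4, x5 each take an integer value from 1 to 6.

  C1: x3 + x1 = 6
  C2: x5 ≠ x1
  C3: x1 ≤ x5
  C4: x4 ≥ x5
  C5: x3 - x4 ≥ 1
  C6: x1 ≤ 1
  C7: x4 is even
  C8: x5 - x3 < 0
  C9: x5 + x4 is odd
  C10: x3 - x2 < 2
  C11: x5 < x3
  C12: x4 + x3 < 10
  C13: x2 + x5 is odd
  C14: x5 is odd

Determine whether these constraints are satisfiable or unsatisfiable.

One satisfying assignment is x1 = 1, x2 = 6, x3 = 5, x4 = 4, x5 = 3.
For the less obvious constraints — constraint 1: x3 + x1 = 6; constraint 5: x3 - x4 = 1 — and the others hold by inspection.

Satisfiable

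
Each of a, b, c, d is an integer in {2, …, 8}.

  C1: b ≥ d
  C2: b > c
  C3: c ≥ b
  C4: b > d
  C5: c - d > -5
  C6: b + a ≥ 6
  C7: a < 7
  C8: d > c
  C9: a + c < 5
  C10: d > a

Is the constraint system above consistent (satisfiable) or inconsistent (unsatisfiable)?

Unsatisfiable

Constraints 3, 4, and 8 give d < b, b ≤ c, c < d. Chaining: d < b ≤ c < d, which forces d < d — impossible.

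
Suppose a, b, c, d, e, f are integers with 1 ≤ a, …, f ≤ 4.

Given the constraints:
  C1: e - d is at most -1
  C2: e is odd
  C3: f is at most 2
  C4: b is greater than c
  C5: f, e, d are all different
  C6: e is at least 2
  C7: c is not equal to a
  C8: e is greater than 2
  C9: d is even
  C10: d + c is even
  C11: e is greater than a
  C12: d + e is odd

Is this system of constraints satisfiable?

Satisfiable

Setting (a, b, c, d, e, f) = (1, 4, 2, 4, 3, 1) satisfies everything: constraint 1: e - d = -1; constraint 2: e = 3 is odd; constraint 5: values 1, 3, 4 are distinct, and the others follow.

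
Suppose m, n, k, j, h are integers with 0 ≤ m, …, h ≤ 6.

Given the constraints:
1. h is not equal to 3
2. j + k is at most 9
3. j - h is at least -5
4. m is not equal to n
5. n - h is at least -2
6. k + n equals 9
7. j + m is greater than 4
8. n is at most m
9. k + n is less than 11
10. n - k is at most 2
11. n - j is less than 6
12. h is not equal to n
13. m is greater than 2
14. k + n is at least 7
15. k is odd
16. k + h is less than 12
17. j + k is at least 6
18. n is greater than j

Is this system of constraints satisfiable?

Satisfiable

One satisfying assignment is m = 5, n = 4, k = 5, j = 1, h = 5.
For the less obvious constraints — constraint 2: j + k = 6; constraint 3: j - h = -4 — and the others hold by inspection.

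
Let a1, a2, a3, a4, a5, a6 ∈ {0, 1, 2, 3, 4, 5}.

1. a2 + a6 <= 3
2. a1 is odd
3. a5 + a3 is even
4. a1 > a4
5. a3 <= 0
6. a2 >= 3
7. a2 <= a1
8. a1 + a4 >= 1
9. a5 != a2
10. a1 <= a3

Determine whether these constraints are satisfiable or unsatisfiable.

Unsatisfiable

From constraints 6 and 7: a1 ≥ a2 and a2 ≥ 3, so a1 ≥ 3. From constraints 5 and 10: a1 ≤ a3 and a3 ≤ 0, so a1 ≤ 0. But 0 < 3, so no value of a1 works.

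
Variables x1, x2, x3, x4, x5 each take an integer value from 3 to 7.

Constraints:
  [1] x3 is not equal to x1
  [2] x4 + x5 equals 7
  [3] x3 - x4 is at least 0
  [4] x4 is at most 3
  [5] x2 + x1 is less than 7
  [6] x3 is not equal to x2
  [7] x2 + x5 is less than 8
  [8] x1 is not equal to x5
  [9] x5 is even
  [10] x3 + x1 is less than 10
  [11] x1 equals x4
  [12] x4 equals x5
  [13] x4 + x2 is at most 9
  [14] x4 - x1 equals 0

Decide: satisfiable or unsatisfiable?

From constraints 11 and 12, x1 = x4 = x5, so x1 = x5. But constraint 8 says x1 ≠ x5. Contradiction.

Unsatisfiable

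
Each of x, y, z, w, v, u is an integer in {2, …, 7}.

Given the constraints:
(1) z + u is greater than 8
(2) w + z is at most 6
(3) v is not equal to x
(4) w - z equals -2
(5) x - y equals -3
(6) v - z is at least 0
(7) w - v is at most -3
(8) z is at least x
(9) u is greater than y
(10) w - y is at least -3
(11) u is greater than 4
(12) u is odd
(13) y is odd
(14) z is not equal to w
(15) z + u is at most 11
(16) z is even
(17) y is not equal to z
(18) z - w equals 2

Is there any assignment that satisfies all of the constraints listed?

Satisfiable

One satisfying assignment is x = 2, y = 5, z = 4, w = 2, v = 7, u = 7.
For the less obvious constraints — constraint 1: z + u = 11; constraint 2: w + z = 6 — and the others hold by inspection.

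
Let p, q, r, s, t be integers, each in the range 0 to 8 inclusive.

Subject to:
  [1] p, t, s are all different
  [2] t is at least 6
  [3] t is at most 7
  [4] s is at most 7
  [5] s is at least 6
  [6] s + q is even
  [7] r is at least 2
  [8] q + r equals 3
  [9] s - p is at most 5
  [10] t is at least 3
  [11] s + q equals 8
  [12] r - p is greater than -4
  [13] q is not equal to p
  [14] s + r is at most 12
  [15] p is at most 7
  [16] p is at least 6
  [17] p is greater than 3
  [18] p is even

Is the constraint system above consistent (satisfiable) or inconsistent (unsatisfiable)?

Constraints 2, 3, 4, 5, 15, and 16 confine each of p, t, s to the 2 values {6, 7}.
Constraint 1 requires all 3 of them to be distinct, but only 2 values are available — impossible by the pigeonhole principle.

Unsatisfiable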